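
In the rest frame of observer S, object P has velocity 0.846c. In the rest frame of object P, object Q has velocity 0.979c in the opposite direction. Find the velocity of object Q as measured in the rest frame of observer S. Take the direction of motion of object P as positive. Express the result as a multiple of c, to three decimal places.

-0.774c

With v = 0.846 and u' = -0.979 (in units of c),
u = (u' + v)/(1 + u'v/c²):
u = (-0.979 + 0.846) / (1 + (-0.979)·0.846) = -0.1330/0.1718 = -0.7743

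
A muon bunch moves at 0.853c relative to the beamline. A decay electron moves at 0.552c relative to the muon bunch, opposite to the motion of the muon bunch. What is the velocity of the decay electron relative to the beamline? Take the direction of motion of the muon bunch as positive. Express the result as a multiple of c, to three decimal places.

With v = 0.853 and u' = -0.552 (in units of c),
u = (u' + v)/(1 + u'v/c²):
u = (-0.552 + 0.853) / (1 + (-0.552)·0.853) = 0.3010/0.5291 = 0.5688
(Galilean addition would give +0.301c.)

+0.569c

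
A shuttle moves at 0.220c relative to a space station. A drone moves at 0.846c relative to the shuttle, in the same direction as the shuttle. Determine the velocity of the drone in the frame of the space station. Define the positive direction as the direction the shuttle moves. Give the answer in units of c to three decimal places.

0.899c

With v = 0.220 and u' = 0.846 (in units of c),
u = (u' + v)/(1 + u'v/c²):
u = (0.846 + 0.220) / (1 + 0.846·0.220) = 1.0660/1.1861 = 0.8987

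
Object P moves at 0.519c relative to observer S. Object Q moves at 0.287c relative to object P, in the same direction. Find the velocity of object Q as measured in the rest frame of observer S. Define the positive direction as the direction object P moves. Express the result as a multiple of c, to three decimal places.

0.702c

With v = 0.519 and u' = 0.287 (in units of c),
u = (u' + v)/(1 + u'v/c²):
u = (0.287 + 0.519) / (1 + 0.287·0.519) = 0.8060/1.1490 = 0.7015
(Galilean addition would give +0.806c.)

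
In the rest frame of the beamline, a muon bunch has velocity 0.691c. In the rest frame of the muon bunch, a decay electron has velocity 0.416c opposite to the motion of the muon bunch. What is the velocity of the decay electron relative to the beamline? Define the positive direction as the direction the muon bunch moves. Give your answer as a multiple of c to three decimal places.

With v = 0.691 and u' = -0.416 (in units of c),
u = (u' + v)/(1 + u'v/c²):
u = (-0.416 + 0.691) / (1 + (-0.416)·0.691) = 0.2750/0.7125 = 0.3859

+0.386c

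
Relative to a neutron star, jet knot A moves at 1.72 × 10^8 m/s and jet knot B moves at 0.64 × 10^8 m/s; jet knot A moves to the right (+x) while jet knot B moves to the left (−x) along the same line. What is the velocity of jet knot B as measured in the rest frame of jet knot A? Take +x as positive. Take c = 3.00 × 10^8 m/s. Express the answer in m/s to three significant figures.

β_A = 0.573, β_B = -0.213 (dividing each by c = 3.00 × 10^8 m/s).
Transform to A's frame with the inverse velocity-addition law: u' = (u − v)/(1 − uv/c²), taking u = β_B and v = β_A.
u' = (-0.213 − 0.573) / (1 − (0.573)(-0.213)) = -0.7867/1.1223 = -0.7009.
u' = -0.7009 × 3.00 × 10^8 m/s.

-2.10 × 10^8 m/s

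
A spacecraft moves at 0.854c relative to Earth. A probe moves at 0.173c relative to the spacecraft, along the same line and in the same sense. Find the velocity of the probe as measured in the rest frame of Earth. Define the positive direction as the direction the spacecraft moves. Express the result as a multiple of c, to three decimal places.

0.895c

With v = 0.854 and u' = 0.173 (in units of c),
u = (u' + v)/(1 + u'v/c²):
u = (0.173 + 0.854) / (1 + 0.173·0.854) = 1.0270/1.1477 = 0.8948
(Galilean addition would give +1.027c, exceeding c.)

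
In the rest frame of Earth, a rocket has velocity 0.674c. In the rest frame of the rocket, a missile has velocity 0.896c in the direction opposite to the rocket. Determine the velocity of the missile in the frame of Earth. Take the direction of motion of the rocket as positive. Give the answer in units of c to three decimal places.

-0.560c

With v = 0.674 and u' = -0.896 (in units of c),
u = (u' + v)/(1 + u'v/c²):
u = (-0.896 + 0.674) / (1 + (-0.896)·0.674) = -0.2220/0.3961 = -0.5605
(Galilean addition would give -0.222c.)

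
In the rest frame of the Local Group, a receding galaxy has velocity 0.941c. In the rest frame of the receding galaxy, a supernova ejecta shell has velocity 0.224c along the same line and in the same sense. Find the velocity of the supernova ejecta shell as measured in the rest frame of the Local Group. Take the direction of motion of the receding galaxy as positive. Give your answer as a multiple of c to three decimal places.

With v = 0.941 and u' = 0.224 (in units of c),
u = (u' + v)/(1 + u'v/c²):
u = (0.224 + 0.941) / (1 + 0.224·0.941) = 1.1650/1.2108 = 0.9622

0.962c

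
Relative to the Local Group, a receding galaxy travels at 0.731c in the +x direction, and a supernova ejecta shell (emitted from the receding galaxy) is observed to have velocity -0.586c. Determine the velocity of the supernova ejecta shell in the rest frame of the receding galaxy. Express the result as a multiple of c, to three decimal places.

-0.922c

Invert the composition law: u' = (u − v)/(1 − uv/c²).
u' = (-0.586 − 0.731) / (1 − (-0.586)(0.731)) = -1.3170/1.4284 = -0.9220.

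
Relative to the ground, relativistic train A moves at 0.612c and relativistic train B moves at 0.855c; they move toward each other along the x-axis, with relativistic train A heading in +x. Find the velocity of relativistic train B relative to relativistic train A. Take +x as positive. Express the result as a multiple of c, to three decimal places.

β_A = 0.612, β_B = -0.855.
Transform to A's frame with the inverse velocity-addition law: u' = (u − v)/(1 − uv/c²), taking u = β_B and v = β_A.
u' = (-0.855 − 0.612) / (1 − (0.612)(-0.855)) = -1.4670/1.5233 = -0.9631.

-0.963c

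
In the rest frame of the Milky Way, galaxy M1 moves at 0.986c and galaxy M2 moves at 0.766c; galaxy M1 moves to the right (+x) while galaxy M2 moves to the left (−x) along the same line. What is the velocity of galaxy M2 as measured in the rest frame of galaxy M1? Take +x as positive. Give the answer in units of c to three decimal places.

β_A = 0.986, β_B = -0.766.
Transform to A's frame with the inverse velocity-addition law: u' = (u − v)/(1 − uv/c²), taking u = β_B and v = β_A.
u' = (-0.766 − 0.986) / (1 − (0.986)(-0.766)) = -1.7520/1.7553 = -0.9981.

-0.998c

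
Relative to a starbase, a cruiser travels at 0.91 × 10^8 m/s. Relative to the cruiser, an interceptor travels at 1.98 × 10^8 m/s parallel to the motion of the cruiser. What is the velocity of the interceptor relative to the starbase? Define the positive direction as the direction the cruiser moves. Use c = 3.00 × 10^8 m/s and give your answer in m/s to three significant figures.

In units of c (dividing by 3.00 × 10^8 m/s): v = 0.303, u' = 0.660.
u = (u' + v)/(1 + u'v/c²):
u = (0.660 + 0.303) / (1 + 0.660·0.303) = 0.9633/1.2002 = 0.8026
Converting back: u = 0.8026 × 3.00 × 10^8 m/s.

2.41 × 10^8 m/s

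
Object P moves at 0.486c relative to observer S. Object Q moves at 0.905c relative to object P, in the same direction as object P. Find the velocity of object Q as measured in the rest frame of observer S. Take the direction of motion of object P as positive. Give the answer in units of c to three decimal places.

With v = 0.486 and u' = 0.905 (in units of c),
u = (u' + v)/(1 + u'v/c²):
u = (0.905 + 0.486) / (1 + 0.905·0.486) = 1.3910/1.4398 = 0.9661

0.966c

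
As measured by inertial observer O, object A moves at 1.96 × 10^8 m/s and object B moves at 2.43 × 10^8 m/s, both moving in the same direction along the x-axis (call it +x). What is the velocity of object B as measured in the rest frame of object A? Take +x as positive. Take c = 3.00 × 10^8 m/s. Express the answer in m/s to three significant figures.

β_A = 0.653, β_B = 0.810 (dividing each by c = 3.00 × 10^8 m/s).
Transform to A's frame with the inverse velocity-addition law: u' = (u − v)/(1 − uv/c²), taking u = β_B and v = β_A.
u' = (0.810 − 0.653) / (1 − (0.653)(0.810)) = 0.1567/0.4708 = 0.3328.
u' = 0.3328 × 3.00 × 10^8 m/s.

+9.98 × 10^7 m/s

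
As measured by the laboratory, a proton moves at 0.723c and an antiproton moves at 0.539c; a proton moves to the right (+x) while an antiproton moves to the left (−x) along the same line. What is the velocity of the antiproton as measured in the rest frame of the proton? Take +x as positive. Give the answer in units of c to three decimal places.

-0.908c

β_A = 0.723, β_B = -0.539.
Transform to A's frame with the inverse velocity-addition law: u' = (u − v)/(1 − uv/c²), taking u = β_B and v = β_A.
u' = (-0.539 − 0.723) / (1 − (0.723)(-0.539)) = -1.2620/1.3897 = -0.9081.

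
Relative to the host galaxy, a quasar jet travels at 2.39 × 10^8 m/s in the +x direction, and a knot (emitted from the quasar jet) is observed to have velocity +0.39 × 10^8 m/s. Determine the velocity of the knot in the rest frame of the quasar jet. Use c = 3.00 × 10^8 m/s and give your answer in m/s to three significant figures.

-2.23 × 10^8 m/s

v = 0.797c, u = 0.130c.
Invert the composition law: u' = (u − v)/(1 − uv/c²).
u' = (0.130 − 0.797) / (1 − (0.130)(0.797)) = -0.6667/0.8964 = -0.7437.
u' = -0.7437 × 3.00 × 10^8 m/s.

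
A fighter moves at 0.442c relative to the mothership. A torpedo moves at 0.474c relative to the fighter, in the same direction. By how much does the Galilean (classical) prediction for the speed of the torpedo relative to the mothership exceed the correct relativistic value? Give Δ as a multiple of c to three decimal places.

Δ = 0.159c

Galilean: u_cl = 0.474 + 0.442 = 0.9160.
Relativistic: u_rel = (0.474 + 0.442) / (1 + 0.474·0.442) = 0.9160/1.2095 = 0.7573.
Δ = 0.9160 − 0.7573 = 0.1587.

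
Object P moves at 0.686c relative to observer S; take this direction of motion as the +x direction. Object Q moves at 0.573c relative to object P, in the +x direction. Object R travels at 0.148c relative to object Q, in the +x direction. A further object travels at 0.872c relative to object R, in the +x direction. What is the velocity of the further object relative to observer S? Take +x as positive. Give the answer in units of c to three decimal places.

0.995c

Apply u = (u' + v)/(1 + u'v/c²) successively, working outward toward observer S.
Start: velocity of object P relative to observer S = 0.6860c.
Compose with object Q (u' = 0.573 in object P frame): u_1 = (0.573 + 0.686) / (1 + 0.573·0.686) = 1.2590/1.3931 = 0.9038.
Compose with object R (u' = 0.148 in object Q frame): u_2 = (0.148 + 0.904) / (1 + 0.148·0.904) = 1.0518/1.1338 = 0.9277.
Compose with the further object (u' = 0.872 in object R frame): u_3 = (0.872 + 0.928) / (1 + 0.872·0.928) = 1.7997/1.8089 = 0.9949.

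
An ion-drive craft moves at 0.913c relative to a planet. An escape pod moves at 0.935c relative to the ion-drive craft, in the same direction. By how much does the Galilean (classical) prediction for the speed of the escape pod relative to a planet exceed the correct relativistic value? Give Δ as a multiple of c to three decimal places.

Δ = 0.851c

Galilean: u_cl = 0.935 + 0.913 = 1.8480.
Relativistic: u_rel = (0.935 + 0.913) / (1 + 0.935·0.913) = 1.8480/1.8537 = 0.9969.
Δ = 1.8480 − 0.9969 = 0.8511.
(The classical prediction exceeds c; the relativistic result does not.)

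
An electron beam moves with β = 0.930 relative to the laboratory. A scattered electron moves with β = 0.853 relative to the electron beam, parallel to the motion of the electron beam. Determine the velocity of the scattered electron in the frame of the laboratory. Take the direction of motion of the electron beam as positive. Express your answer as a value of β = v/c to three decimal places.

With v = 0.930 and u' = 0.853 (in units of c),
u = (u' + v)/(1 + u'v/c²):
u = (0.853 + 0.930) / (1 + 0.853·0.930) = 1.7830/1.7933 = 0.9943

β = 0.994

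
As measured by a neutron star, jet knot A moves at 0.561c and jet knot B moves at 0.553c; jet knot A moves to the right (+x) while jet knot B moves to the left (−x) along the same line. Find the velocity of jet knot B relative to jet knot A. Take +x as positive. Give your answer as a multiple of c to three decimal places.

-0.850c

β_A = 0.561, β_B = -0.553.
Transform to A's frame with the inverse velocity-addition law: u' = (u − v)/(1 − uv/c²), taking u = β_B and v = β_A.
u' = (-0.553 − 0.561) / (1 − (0.561)(-0.553)) = -1.1140/1.3102 = -0.8502.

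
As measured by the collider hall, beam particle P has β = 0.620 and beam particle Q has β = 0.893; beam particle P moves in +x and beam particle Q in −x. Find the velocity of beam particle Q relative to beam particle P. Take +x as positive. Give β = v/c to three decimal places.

β = -0.974

β_A = 0.620, β_B = -0.893.
Transform to A's frame with the inverse velocity-addition law: u' = (u − v)/(1 − uv/c²), taking u = β_B and v = β_A.
u' = (-0.893 − 0.620) / (1 − (0.620)(-0.893)) = -1.5130/1.5537 = -0.9738.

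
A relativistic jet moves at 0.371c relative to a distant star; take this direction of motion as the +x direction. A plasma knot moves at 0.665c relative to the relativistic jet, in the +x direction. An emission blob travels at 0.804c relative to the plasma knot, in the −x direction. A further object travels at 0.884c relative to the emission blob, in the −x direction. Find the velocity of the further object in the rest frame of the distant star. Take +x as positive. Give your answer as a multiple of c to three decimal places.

Apply u = (u' + v)/(1 + u'v/c²) successively, working outward toward the distant star.
Start: velocity of the relativistic jet relative to the distant star = 0.3710c.
Compose with the plasma knot (u' = 0.665 in the relativistic jet frame): u_1 = (0.665 + 0.371) / (1 + 0.665·0.371) = 1.0360/1.2467 = 0.8310.
Compose with the emission blob (u' = -0.804 in the plasma knot frame): u_2 = (-0.804 + 0.831) / (1 + (-0.804)·0.831) = 0.0270/0.3319 = 0.0813.
Compose with the further object (u' = -0.884 in the emission blob frame): u_3 = (-0.884 + 0.081) / (1 + (-0.884)·0.081) = -0.8027/0.9281 = -0.8649.

-0.865c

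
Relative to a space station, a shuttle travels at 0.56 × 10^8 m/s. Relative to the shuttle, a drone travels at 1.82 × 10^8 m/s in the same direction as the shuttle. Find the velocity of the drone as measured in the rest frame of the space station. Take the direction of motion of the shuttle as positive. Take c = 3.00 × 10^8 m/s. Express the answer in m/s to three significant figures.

In units of c (dividing by 3.00 × 10^8 m/s): v = 0.187, u' = 0.607.
u = (u' + v)/(1 + u'v/c²):
u = (0.607 + 0.187) / (1 + 0.607·0.187) = 0.7933/1.1132 = 0.7126
(Galilean addition would give +0.793c.)
Converting back: u = 0.7126 × 3.00 × 10^8 m/s.

2.14 × 10^8 m/s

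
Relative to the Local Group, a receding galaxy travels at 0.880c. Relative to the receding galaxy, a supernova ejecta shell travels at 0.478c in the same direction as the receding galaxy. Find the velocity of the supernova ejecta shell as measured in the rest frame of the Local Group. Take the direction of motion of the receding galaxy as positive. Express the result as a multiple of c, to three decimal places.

0.956c

With v = 0.880 and u' = 0.478 (in units of c),
u = (u' + v)/(1 + u'v/c²):
u = (0.478 + 0.880) / (1 + 0.478·0.880) = 1.3580/1.4206 = 0.9559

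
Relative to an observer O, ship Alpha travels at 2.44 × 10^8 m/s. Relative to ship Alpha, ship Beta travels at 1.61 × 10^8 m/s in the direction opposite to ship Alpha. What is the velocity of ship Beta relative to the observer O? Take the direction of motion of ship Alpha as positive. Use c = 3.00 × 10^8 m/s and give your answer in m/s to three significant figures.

In units of c (dividing by 3.00 × 10^8 m/s): v = 0.813, u' = -0.537.
u = (u' + v)/(1 + u'v/c²):
u = (-0.537 + 0.813) / (1 + (-0.537)·0.813) = 0.2767/0.5635 = 0.4910
(Galilean addition would give +0.277c.)
Converting back: u = 0.4910 × 3.00 × 10^8 m/s.

+1.47 × 10^8 m/s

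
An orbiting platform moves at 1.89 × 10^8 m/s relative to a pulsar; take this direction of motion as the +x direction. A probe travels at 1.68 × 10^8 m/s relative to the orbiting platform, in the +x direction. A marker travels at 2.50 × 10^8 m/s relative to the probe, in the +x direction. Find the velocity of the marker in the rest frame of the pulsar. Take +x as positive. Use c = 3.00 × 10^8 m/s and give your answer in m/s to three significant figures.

2.97 × 10^8 m/s

Apply u = (u' + v)/(1 + u'v/c²) successively, working outward toward the pulsar.
(Dividing each given speed by c = 3.00 × 10^8 m/s to work in units of c.)
Start: velocity of the orbiting platform relative to the pulsar = 0.6300c.
Compose with the probe (u' = 0.560 in the orbiting platform frame): u_1 = (0.560 + 0.630) / (1 + 0.560·0.630) = 1.1900/1.3528 = 0.8797.
Compose with the marker (u' = 0.833 in the probe frame): u_2 = (0.833 + 0.880) / (1 + 0.833·0.880) = 1.7130/1.7330 = 0.9884.
So u = 0.9884 × 3.00 × 10^8 m/s.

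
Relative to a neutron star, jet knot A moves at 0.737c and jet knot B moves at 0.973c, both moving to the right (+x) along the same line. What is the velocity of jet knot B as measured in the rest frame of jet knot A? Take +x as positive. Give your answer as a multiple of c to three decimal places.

+0.834c

β_A = 0.737, β_B = 0.973.
Transform to A's frame with the inverse velocity-addition law: u' = (u − v)/(1 − uv/c²), taking u = β_B and v = β_A.
u' = (0.973 − 0.737) / (1 − (0.737)(0.973)) = 0.2360/0.2829 = 0.8342.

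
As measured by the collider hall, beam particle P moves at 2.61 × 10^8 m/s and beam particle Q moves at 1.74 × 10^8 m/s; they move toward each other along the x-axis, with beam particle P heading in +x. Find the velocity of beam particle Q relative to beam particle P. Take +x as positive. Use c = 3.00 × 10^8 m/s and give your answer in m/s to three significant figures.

-2.89 × 10^8 m/s

β_A = 0.870, β_B = -0.580 (dividing each by c = 3.00 × 10^8 m/s).
Transform to A's frame with the inverse velocity-addition law: u' = (u − v)/(1 − uv/c²), taking u = β_B and v = β_A.
u' = (-0.580 − 0.870) / (1 − (0.870)(-0.580)) = -1.4500/1.5046 = -0.9637.
u' = -0.9637 × 3.00 × 10^8 m/s.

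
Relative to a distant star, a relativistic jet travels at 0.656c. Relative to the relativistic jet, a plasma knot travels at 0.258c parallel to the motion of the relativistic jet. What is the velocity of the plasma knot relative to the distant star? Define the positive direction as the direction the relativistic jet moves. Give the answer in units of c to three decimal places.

0.782c

With v = 0.656 and u' = 0.258 (in units of c),
u = (u' + v)/(1 + u'v/c²):
u = (0.258 + 0.656) / (1 + 0.258·0.656) = 0.9140/1.1692 = 0.7817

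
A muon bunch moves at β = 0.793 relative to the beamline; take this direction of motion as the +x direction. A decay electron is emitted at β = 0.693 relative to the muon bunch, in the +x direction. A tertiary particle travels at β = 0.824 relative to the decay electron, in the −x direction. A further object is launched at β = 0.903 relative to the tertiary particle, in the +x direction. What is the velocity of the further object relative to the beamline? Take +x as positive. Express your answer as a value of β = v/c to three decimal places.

β = +0.978

Apply u = (u' + v)/(1 + u'v/c²) successively, working outward toward the beamline.
Start: velocity of the muon bunch relative to the beamline = 0.7930c.
Compose with the decay electron (u' = 0.693 in the muon bunch frame): u_1 = (0.693 + 0.793) / (1 + 0.693·0.793) = 1.4860/1.5495 = 0.9590.
Compose with the tertiary particle (u' = -0.824 in the decay electron frame): u_2 = (-0.824 + 0.959) / (1 + (-0.824)·0.959) = 0.1350/0.2098 = 0.6434.
Compose with the further object (u' = 0.903 in the tertiary particle frame): u_3 = (0.903 + 0.643) / (1 + 0.903·0.643) = 1.5464/1.5810 = 0.9781.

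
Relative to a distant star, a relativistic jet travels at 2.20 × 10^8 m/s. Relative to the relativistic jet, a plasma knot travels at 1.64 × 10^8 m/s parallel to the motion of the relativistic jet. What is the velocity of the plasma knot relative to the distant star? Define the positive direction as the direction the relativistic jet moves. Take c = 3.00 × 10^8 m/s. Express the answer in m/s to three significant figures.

2.74 × 10^8 m/s

In units of c (dividing by 3.00 × 10^8 m/s): v = 0.733, u' = 0.547.
u = (u' + v)/(1 + u'v/c²):
u = (0.547 + 0.733) / (1 + 0.547·0.733) = 1.2800/1.4009 = 0.9137
(Galilean addition would give +1.280c, exceeding c.)
Converting back: u = 0.9137 × 3.00 × 10^8 m/s.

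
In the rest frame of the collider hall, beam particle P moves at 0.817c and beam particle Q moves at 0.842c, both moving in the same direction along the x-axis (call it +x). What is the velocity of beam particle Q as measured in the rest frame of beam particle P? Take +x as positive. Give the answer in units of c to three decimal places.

+0.080c

β_A = 0.817, β_B = 0.842.
Transform to A's frame with the inverse velocity-addition law: u' = (u − v)/(1 − uv/c²), taking u = β_B and v = β_A.
u' = (0.842 − 0.817) / (1 − (0.817)(0.842)) = 0.0250/0.3121 = 0.0801.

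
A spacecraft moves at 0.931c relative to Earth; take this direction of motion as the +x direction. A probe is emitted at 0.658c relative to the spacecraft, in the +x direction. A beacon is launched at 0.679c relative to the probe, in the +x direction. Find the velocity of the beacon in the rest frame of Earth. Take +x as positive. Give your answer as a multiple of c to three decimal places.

Apply u = (u' + v)/(1 + u'v/c²) successively, working outward toward Earth.
Start: velocity of the spacecraft relative to Earth = 0.9310c.
Compose with the probe (u' = 0.658 in the spacecraft frame): u_1 = (0.658 + 0.931) / (1 + 0.658·0.931) = 1.5890/1.6126 = 0.9854.
Compose with the beacon (u' = 0.679 in the probe frame): u_2 = (0.679 + 0.985) / (1 + 0.679·0.985) = 1.6644/1.6691 = 0.9972.

0.997c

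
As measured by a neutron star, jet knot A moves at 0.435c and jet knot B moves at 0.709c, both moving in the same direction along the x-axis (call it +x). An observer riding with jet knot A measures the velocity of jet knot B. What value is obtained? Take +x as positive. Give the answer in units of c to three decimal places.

β_A = 0.435, β_B = 0.709.
Transform to A's frame with the inverse velocity-addition law: u' = (u − v)/(1 − uv/c²), taking u = β_B and v = β_A.
u' = (0.709 − 0.435) / (1 − (0.435)(0.709)) = 0.2740/0.6916 = 0.3962.

+0.396c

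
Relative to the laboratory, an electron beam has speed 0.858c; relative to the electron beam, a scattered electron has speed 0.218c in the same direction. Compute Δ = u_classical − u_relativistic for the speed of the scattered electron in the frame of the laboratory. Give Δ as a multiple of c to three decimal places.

Galilean: u_cl = 0.218 + 0.858 = 1.0760.
Relativistic: u_rel = (0.218 + 0.858) / (1 + 0.218·0.858) = 1.0760/1.1870 = 0.9065.
Δ = 1.0760 − 0.9065 = 0.1695.
(The classical prediction exceeds c; the relativistic result does not.)

Δ = 0.170c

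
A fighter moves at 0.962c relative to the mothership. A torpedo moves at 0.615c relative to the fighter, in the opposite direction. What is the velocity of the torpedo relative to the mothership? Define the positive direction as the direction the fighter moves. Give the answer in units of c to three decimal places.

+0.850c

With v = 0.962 and u' = -0.615 (in units of c),
u = (u' + v)/(1 + u'v/c²):
u = (-0.615 + 0.962) / (1 + (-0.615)·0.962) = 0.3470/0.4084 = 0.8497
(Galilean addition would give +0.347c.)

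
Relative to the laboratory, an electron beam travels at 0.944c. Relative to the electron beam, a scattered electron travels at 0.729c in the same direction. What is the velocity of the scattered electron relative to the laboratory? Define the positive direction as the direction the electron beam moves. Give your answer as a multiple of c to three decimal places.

With v = 0.944 and u' = 0.729 (in units of c),
u = (u' + v)/(1 + u'v/c²):
u = (0.729 + 0.944) / (1 + 0.729·0.944) = 1.6730/1.6882 = 0.9910

0.991c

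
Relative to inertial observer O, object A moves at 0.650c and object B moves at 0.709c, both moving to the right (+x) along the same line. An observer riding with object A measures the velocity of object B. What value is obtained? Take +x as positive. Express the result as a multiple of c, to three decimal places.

+0.109c

β_A = 0.650, β_B = 0.709.
Transform to A's frame with the inverse velocity-addition law: u' = (u − v)/(1 − uv/c²), taking u = β_B and v = β_A.
u' = (0.709 − 0.650) / (1 − (0.650)(0.709)) = 0.0590/0.5392 = 0.1094.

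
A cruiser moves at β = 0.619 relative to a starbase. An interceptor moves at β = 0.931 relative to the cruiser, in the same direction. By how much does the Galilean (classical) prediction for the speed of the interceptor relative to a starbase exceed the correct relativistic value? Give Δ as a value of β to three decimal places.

Galilean: u_cl = 0.931 + 0.619 = 1.5500.
Relativistic: u_rel = (0.931 + 0.619) / (1 + 0.931·0.619) = 1.5500/1.5763 = 0.9833.
Δ = 1.5500 − 0.9833 = 0.5667.
(The classical prediction exceeds c; the relativistic result does not.)

Δ = 0.567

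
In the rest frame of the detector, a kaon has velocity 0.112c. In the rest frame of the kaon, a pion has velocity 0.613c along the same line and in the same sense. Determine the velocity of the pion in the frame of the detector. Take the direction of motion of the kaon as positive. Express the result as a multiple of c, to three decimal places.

0.678c

With v = 0.112 and u' = 0.613 (in units of c),
u = (u' + v)/(1 + u'v/c²):
u = (0.613 + 0.112) / (1 + 0.613·0.112) = 0.7250/1.0687 = 0.6784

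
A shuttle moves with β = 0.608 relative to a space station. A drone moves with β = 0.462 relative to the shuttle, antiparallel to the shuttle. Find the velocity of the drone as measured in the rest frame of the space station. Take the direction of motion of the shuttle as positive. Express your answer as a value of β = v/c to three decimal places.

With v = 0.608 and u' = -0.462 (in units of c),
u = (u' + v)/(1 + u'v/c²):
u = (-0.462 + 0.608) / (1 + (-0.462)·0.608) = 0.1460/0.7191 = 0.2030

β = +0.203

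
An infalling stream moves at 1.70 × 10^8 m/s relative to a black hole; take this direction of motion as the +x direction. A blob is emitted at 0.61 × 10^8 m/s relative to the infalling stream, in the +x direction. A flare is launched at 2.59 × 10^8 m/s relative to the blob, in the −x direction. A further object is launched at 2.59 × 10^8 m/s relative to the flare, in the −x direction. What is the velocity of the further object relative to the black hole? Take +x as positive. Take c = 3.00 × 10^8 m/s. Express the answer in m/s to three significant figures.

-2.83 × 10^8 m/s

Apply u = (u' + v)/(1 + u'v/c²) successively, working outward toward the black hole.
(Dividing each given speed by c = 3.00 × 10^8 m/s to work in units of c.)
Start: velocity of the infalling stream relative to the black hole = 0.5667c.
Compose with the blob (u' = 0.203 in the infalling stream frame): u_1 = (0.203 + 0.567) / (1 + 0.203·0.567) = 0.7700/1.1152 = 0.6904.
Compose with the flare (u' = -0.863 in the blob frame): u_2 = (-0.863 + 0.690) / (1 + (-0.863)·0.690) = -0.1729/0.4039 = -0.4280.
Compose with the further object (u' = -0.863 in the flare frame): u_3 = (-0.863 + (-0.428)) / (1 + (-0.863)·(-0.428)) = -1.2914/1.3695 = -0.9429.
So u = -0.9429 × 3.00 × 10^8 m/s.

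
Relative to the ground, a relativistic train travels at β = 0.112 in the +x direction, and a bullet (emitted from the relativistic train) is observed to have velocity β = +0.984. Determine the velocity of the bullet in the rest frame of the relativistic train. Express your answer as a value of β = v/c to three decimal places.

β = +0.980

Invert the composition law: u' = (u − v)/(1 − uv/c²).
u' = (0.984 − 0.112) / (1 − (0.984)(0.112)) = 0.8720/0.8898 = 0.9800.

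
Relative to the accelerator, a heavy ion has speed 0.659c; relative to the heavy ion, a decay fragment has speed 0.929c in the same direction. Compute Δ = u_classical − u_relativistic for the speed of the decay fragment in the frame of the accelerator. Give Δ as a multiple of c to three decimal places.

Galilean: u_cl = 0.929 + 0.659 = 1.5880.
Relativistic: u_rel = (0.929 + 0.659) / (1 + 0.929·0.659) = 1.5880/1.6122 = 0.9850.
Δ = 1.5880 − 0.9850 = 0.6030.
(The classical prediction exceeds c; the relativistic result does not.)

Δ = 0.603c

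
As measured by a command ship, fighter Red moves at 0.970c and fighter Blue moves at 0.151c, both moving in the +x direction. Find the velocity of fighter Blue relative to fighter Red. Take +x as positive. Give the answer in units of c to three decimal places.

β_A = 0.970, β_B = 0.151.
Transform to A's frame with the inverse velocity-addition law: u' = (u − v)/(1 − uv/c²), taking u = β_B and v = β_A.
u' = (0.151 − 0.970) / (1 − (0.970)(0.151)) = -0.8190/0.8535 = -0.9595.

-0.960c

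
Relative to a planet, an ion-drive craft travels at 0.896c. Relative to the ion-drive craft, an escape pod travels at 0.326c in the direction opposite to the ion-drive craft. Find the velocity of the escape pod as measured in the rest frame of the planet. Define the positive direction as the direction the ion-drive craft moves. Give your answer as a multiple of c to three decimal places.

With v = 0.896 and u' = -0.326 (in units of c),
u = (u' + v)/(1 + u'v/c²):
u = (-0.326 + 0.896) / (1 + (-0.326)·0.896) = 0.5700/0.7079 = 0.8052

+0.805c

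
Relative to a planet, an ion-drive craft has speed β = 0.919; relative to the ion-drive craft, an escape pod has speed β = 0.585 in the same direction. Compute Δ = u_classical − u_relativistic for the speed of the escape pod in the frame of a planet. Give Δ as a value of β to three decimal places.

Δ = 0.526

Galilean: u_cl = 0.585 + 0.919 = 1.5040.
Relativistic: u_rel = (0.585 + 0.919) / (1 + 0.585·0.919) = 1.5040/1.5376 = 0.9781.
Δ = 1.5040 − 0.9781 = 0.5259.
(The classical prediction exceeds c; the relativistic result does not.)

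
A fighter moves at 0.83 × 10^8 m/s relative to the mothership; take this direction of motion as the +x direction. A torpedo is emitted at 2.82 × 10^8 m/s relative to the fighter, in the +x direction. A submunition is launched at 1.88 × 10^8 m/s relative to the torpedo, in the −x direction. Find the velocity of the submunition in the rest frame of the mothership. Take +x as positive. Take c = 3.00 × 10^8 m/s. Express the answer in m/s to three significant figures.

Apply u = (u' + v)/(1 + u'v/c²) successively, working outward toward the mothership.
(Dividing each given speed by c = 3.00 × 10^8 m/s to work in units of c.)
Start: velocity of the fighter relative to the mothership = 0.2767c.
Compose with the torpedo (u' = 0.940 in the fighter frame): u_1 = (0.940 + 0.277) / (1 + 0.940·0.277) = 1.2167/1.2601 = 0.9656.
Compose with the submunition (u' = -0.627 in the torpedo frame): u_2 = (-0.627 + 0.966) / (1 + (-0.627)·0.966) = 0.3389/0.3949 = 0.8581.
So u = 0.8581 × 3.00 × 10^8 m/s.

+2.57 × 10^8 m/s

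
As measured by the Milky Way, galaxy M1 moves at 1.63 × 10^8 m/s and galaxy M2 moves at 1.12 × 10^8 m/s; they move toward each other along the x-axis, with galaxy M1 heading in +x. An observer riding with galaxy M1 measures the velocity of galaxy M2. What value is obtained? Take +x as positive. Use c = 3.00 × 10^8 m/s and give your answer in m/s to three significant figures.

β_A = 0.543, β_B = -0.373 (dividing each by c = 3.00 × 10^8 m/s).
Transform to A's frame with the inverse velocity-addition law: u' = (u − v)/(1 − uv/c²), taking u = β_B and v = β_A.
u' = (-0.373 − 0.543) / (1 − (0.543)(-0.373)) = -0.9167/1.2028 = -0.7621.
u' = -0.7621 × 3.00 × 10^8 m/s.

-2.29 × 10^8 m/s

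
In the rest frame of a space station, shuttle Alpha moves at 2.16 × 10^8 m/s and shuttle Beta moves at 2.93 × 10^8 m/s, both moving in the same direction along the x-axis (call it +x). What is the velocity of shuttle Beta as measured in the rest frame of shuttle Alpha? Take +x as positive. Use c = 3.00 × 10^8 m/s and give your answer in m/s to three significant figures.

β_A = 0.720, β_B = 0.977 (dividing each by c = 3.00 × 10^8 m/s).
Transform to A's frame with the inverse velocity-addition law: u' = (u − v)/(1 − uv/c²), taking u = β_B and v = β_A.
u' = (0.977 − 0.720) / (1 − (0.720)(0.977)) = 0.2567/0.2968 = 0.8648.
u' = 0.8648 × 3.00 × 10^8 m/s.

+2.59 × 10^8 m/s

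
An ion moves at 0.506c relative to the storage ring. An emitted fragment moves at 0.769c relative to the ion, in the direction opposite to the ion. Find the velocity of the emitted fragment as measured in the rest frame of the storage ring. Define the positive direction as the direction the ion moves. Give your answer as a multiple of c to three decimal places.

With v = 0.506 and u' = -0.769 (in units of c),
u = (u' + v)/(1 + u'v/c²):
u = (-0.769 + 0.506) / (1 + (-0.769)·0.506) = -0.2630/0.6109 = -0.4305
(Galilean addition would give -0.263c.)

-0.431c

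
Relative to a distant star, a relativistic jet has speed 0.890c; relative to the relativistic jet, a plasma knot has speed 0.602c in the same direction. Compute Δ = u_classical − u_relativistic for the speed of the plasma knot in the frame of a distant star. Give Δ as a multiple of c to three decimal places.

Δ = 0.521c

Galilean: u_cl = 0.602 + 0.890 = 1.4920.
Relativistic: u_rel = (0.602 + 0.890) / (1 + 0.602·0.890) = 1.4920/1.5358 = 0.9715.
Δ = 1.4920 − 0.9715 = 0.5205.
(The classical prediction exceeds c; the relativistic result does not.)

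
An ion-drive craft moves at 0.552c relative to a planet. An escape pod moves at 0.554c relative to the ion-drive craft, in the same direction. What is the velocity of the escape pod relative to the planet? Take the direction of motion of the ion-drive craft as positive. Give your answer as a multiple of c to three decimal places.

With v = 0.552 and u' = 0.554 (in units of c),
u = (u' + v)/(1 + u'v/c²):
u = (0.554 + 0.552) / (1 + 0.554·0.552) = 1.1060/1.3058 = 0.8470

0.847c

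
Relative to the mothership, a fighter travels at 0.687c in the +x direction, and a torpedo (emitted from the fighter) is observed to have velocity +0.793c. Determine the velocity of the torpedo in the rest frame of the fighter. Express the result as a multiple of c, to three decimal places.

+0.233c

Invert the composition law: u' = (u − v)/(1 − uv/c²).
u' = (0.793 − 0.687) / (1 − (0.793)(0.687)) = 0.1060/0.4552 = 0.2329.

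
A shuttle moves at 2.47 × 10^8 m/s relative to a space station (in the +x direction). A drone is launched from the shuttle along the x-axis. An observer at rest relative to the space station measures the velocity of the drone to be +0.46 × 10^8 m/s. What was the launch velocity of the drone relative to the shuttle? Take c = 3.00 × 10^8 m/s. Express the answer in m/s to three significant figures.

-2.30 × 10^8 m/s

v = 0.823c, u = 0.153c.
Invert the composition law: u' = (u − v)/(1 − uv/c²).
u' = (0.153 − 0.823) / (1 − (0.153)(0.823)) = -0.6700/0.8738 = -0.7668.
u' = -0.7668 × 3.00 × 10^8 m/s.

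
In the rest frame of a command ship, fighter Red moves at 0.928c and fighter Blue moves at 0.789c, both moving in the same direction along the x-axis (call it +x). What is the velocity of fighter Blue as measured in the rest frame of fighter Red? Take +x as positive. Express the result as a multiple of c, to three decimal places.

-0.519c

β_A = 0.928, β_B = 0.789.
Transform to A's frame with the inverse velocity-addition law: u' = (u − v)/(1 − uv/c²), taking u = β_B and v = β_A.
u' = (0.789 − 0.928) / (1 − (0.928)(0.789)) = -0.1390/0.2678 = -0.5190.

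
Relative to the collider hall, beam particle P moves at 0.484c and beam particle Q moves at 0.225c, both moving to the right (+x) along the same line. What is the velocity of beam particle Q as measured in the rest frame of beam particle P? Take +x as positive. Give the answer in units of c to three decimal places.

β_A = 0.484, β_B = 0.225.
Transform to A's frame with the inverse velocity-addition law: u' = (u − v)/(1 − uv/c²), taking u = β_B and v = β_A.
u' = (0.225 − 0.484) / (1 − (0.484)(0.225)) = -0.2590/0.8911 = -0.2907.

-0.291c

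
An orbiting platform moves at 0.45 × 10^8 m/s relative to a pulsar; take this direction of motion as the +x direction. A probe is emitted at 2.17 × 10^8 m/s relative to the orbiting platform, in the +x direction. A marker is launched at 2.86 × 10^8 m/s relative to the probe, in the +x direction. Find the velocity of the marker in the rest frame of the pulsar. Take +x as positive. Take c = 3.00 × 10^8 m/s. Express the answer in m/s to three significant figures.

2.98 × 10^8 m/s

Apply u = (u' + v)/(1 + u'v/c²) successively, working outward toward the pulsar.
(Dividing each given speed by c = 3.00 × 10^8 m/s to work in units of c.)
Start: velocity of the orbiting platform relative to the pulsar = 0.1500c.
Compose with the probe (u' = 0.723 in the orbiting platform frame): u_1 = (0.723 + 0.150) / (1 + 0.723·0.150) = 0.8733/1.1085 = 0.7879.
Compose with the marker (u' = 0.953 in the probe frame): u_2 = (0.953 + 0.788) / (1 + 0.953·0.788) = 1.7412/1.7511 = 0.9943.
So u = 0.9943 × 3.00 × 10^8 m/s.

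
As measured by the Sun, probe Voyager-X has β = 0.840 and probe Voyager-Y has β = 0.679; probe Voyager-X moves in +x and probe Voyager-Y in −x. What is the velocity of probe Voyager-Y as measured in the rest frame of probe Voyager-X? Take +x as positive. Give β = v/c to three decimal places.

β = -0.967

β_A = 0.840, β_B = -0.679.
Transform to A's frame with the inverse velocity-addition law: u' = (u − v)/(1 − uv/c²), taking u = β_B and v = β_A.
u' = (-0.679 − 0.840) / (1 − (0.840)(-0.679)) = -1.5190/1.5704 = -0.9673.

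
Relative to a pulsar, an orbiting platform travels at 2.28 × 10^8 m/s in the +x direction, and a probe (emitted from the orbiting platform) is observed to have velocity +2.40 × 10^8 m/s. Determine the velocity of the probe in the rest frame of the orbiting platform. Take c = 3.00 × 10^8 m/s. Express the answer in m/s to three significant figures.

v = 0.760c, u = 0.800c.
Invert the composition law: u' = (u − v)/(1 − uv/c²).
u' = (0.800 − 0.760) / (1 − (0.800)(0.760)) = 0.0400/0.3920 = 0.1020.
u' = 0.1020 × 3.00 × 10^8 m/s.

+3.06 × 10^7 m/s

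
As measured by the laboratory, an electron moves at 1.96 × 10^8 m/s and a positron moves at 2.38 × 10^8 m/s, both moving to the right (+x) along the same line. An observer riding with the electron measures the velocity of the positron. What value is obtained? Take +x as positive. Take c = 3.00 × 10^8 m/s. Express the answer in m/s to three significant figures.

β_A = 0.653, β_B = 0.793 (dividing each by c = 3.00 × 10^8 m/s).
Transform to A's frame with the inverse velocity-addition law: u' = (u − v)/(1 − uv/c²), taking u = β_B and v = β_A.
u' = (0.793 − 0.653) / (1 − (0.653)(0.793)) = 0.1400/0.4817 = 0.2906.
u' = 0.2906 × 3.00 × 10^8 m/s.

+8.72 × 10^7 m/s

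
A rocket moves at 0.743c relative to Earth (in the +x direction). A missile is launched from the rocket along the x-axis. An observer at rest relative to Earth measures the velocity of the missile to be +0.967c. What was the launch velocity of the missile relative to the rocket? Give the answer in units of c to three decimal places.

Invert the composition law: u' = (u − v)/(1 − uv/c²).
u' = (0.967 − 0.743) / (1 − (0.967)(0.743)) = 0.2240/0.2815 = 0.7957.

+0.796c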